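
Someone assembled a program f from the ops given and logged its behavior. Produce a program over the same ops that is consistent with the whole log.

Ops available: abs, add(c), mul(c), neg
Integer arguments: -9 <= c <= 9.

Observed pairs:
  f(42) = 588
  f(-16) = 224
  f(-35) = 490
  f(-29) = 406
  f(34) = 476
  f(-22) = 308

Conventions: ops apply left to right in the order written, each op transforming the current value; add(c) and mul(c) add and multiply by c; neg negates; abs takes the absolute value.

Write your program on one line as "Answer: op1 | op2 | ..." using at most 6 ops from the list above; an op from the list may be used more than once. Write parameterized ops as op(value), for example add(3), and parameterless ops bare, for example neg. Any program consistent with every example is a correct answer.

neg | mul(-2) | mul(-7) | neg | abs

Check, running the answer program on each example:
  42 -> -42 -> 84 -> -588 -> 588 -> 588
  -16 -> 16 -> -32 -> 224 -> -224 -> 224
  -35 -> 35 -> -70 -> 490 -> -490 -> 490
  -29 -> 29 -> -58 -> 406 -> -406 -> 406
  34 -> -34 -> 68 -> -476 -> 476 -> 476
  -22 -> 22 -> -44 -> 308 -> -308 -> 308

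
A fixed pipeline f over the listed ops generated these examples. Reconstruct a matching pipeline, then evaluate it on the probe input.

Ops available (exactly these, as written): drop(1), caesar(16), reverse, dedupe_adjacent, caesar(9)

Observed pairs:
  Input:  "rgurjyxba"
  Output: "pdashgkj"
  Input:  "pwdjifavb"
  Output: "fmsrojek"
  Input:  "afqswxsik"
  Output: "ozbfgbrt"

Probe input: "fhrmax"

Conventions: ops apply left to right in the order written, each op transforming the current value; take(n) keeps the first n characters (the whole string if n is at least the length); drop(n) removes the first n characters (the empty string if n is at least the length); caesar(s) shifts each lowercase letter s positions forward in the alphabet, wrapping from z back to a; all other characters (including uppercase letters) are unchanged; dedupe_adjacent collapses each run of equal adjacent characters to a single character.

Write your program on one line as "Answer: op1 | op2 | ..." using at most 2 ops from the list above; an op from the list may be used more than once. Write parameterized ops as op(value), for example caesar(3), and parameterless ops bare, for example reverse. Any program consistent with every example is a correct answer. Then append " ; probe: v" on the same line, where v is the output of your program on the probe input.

drop(1) | caesar(9) ; probe: "qavjg"

Check, running the answer program on each example:
  "rgurjyxba" -> "gurjyxba" -> "pdashgkj"
  "pwdjifavb" -> "wdjifavb" -> "fmsrojek"
  "afqswxsik" -> "fqswxsik" -> "ozbfgbrt"
  probe: "fhrmax" -> "hrmax" -> "qavjg"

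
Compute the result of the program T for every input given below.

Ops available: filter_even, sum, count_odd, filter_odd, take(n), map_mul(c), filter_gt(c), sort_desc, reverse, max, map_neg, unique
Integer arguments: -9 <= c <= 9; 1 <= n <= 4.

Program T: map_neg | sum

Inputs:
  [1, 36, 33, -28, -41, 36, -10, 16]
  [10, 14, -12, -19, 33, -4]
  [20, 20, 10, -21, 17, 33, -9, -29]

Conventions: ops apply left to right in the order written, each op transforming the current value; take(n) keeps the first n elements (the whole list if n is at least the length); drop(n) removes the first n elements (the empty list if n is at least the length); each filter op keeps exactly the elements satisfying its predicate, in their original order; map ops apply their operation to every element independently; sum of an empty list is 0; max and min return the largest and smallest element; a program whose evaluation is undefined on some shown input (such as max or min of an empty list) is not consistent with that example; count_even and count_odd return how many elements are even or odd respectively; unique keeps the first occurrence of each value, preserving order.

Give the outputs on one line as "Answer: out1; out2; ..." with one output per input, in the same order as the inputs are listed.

Execution, op by op:
  [1, 36, 33, -28, -41, 36, -10, 16] -> [-1, -36, -33, 28, 41, -36, 10, -16] -> -43
  [10, 14, -12, -19, 33, -4] -> [-10, -14, 12, 19, -33, 4] -> -22
  [20, 20, 10, -21, 17, 33, -9, -29] -> [-20, -20, -10, 21, -17, -33, 9, 29] -> -41

-43; -22; -41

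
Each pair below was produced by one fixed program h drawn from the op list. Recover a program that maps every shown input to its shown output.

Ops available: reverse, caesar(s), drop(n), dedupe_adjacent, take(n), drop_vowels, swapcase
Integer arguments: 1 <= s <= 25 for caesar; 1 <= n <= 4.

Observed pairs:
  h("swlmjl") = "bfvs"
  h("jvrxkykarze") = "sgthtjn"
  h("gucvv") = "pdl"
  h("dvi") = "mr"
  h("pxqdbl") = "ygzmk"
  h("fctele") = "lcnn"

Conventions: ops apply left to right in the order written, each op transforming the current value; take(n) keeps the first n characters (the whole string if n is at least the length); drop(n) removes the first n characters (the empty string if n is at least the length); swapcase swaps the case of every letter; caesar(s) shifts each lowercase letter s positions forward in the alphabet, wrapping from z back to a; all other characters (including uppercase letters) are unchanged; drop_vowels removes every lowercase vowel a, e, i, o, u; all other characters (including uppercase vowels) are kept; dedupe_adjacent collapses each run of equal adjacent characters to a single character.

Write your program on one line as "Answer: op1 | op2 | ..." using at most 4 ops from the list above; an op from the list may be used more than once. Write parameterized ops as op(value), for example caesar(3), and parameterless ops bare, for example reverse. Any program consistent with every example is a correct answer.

caesar(9) | reverse | drop_vowels | reverse

Check, running the answer program on each example:
  "swlmjl" -> "bfuvsu" -> "usvufb" -> "svfb" -> "bfvs"
  "jvrxkykarze" -> "seagthtjain" -> "niajthtgaes" -> "njthtgs" -> "sgthtjn"
  "gucvv" -> "pdlee" -> "eeldp" -> "ldp" -> "pdl"
  "dvi" -> "mer" -> "rem" -> "rm" -> "mr"
  "pxqdbl" -> "ygzmku" -> "ukmzgy" -> "kmzgy" -> "ygzmk"
  "fctele" -> "olcnun" -> "nunclo" -> "nncl" -> "lcnn"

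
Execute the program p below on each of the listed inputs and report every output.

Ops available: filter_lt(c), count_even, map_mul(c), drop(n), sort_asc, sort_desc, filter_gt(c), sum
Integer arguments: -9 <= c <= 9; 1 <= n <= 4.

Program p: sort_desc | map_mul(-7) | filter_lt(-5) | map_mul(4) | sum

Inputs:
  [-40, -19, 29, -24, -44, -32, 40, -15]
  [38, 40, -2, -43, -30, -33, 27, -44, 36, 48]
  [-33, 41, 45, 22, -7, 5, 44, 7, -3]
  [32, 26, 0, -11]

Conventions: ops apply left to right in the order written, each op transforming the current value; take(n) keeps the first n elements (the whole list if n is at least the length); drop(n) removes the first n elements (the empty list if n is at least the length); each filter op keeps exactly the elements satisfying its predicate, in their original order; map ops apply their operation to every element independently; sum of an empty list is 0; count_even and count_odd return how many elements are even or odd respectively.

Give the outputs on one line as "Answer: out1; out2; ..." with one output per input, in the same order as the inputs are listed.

Execution, op by op:
  [-40, -19, 29, -24, -44, -32, 40, -15] -> [40, 29, -15, -19, -24, -32, -40, -44] -> [-280, -203, 105, 133, 168, 224, 280, 308] -> [-280, -203] -> [-1120, -812] -> -1932
  [38, 40, -2, -43, -30, -33, 27, -44, 36, 48] -> [48, 40, 38, 36, 27, -2, -30, -33, -43, -44] -> [-336, -280, -266, -252, -189, 14, 210, 231, 301, 308] -> [-336, -280, -266, -252, -189] -> [-1344, -1120, -1064, -1008, -756] -> -5292
  [-33, 41, 45, 22, -7, 5, 44, 7, -3] -> [45, 44, 41, 22, 7, 5, -3, -7, -33] -> [-315, -308, -287, -154, -49, -35, 21, 49, 231] -> [-315, -308, -287, -154, -49, -35] -> [-1260, -1232, -1148, -616, -196, -140] -> -4592
  [32, 26, 0, -11] -> [32, 26, 0, -11] -> [-224, -182, 0, 77] -> [-224, -182] -> [-896, -728] -> -1624

-1932; -5292; -4592; -1624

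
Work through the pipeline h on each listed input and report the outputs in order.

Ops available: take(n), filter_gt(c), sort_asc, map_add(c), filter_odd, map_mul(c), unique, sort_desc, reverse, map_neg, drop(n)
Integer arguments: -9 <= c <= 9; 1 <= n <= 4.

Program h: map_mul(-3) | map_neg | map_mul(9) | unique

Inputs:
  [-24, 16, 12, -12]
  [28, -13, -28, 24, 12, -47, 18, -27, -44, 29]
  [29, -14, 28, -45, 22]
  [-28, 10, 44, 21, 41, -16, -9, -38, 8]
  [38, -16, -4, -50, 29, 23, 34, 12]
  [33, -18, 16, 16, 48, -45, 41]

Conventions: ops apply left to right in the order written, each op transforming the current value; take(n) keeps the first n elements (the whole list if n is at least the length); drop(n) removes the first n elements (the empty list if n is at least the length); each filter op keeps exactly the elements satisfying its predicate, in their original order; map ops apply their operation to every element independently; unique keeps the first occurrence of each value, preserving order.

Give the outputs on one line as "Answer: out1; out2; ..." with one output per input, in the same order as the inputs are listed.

Execution, op by op:
  [-24, 16, 12, -12] -> [72, -48, -36, 36] -> [-72, 48, 36, -36] -> [-648, 432, 324, -324] -> [-648, 432, 324, -324]
  [28, -13, -28, 24, 12, -47, 18, -27, -44, 29] -> [-84, 39, 84, -72, -36, 141, -54, 81, 132, -87] -> [84, -39, -84, 72, 36, -141, 54, -81, -132, 87] -> [756, -351, -756, 648, 324, -1269, 486, -729, -1188, 783] -> [756, -351, -756, 648, 324, -1269, 486, -729, -1188, 783]
  [29, -14, 28, -45, 22] -> [-87, 42, -84, 135, -66] -> [87, -42, 84, -135, 66] -> [783, -378, 756, -1215, 594] -> [783, -378, 756, -1215, 594]
  [-28, 10, 44, 21, 41, -16, -9, -38, 8] -> [84, -30, -132, -63, -123, 48, 27, 114, -24] -> [-84, 30, 132, 63, 123, -48, -27, -114, 24] -> [-756, 270, 1188, 567, 1107, -432, -243, -1026, 216] -> [-756, 270, 1188, 567, 1107, -432, -243, -1026, 216]
  [38, -16, -4, -50, 29, 23, 34, 12] -> [-114, 48, 12, 150, -87, -69, -102, -36] -> [114, -48, -12, -150, 87, 69, 102, 36] -> [1026, -432, -108, -1350, 783, 621, 918, 324] -> [1026, -432, -108, -1350, 783, 621, 918, 324]
  [33, -18, 16, 16, 48, -45, 41] -> [-99, 54, -48, -48, -144, 135, -123] -> [99, -54, 48, 48, 144, -135, 123] -> [891, -486, 432, 432, 1296, -1215, 1107] -> [891, -486, 432, 1296, -1215, 1107]

[-648, 432, 324, -324]; [756, -351, -756, 648, 324, -1269, 486, -729, -1188, 783]; [783, -378, 756, -1215, 594]; [-756, 270, 1188, 567, 1107, -432, -243, -1026, 216]; [1026, -432, -108, -1350, 783, 621, 918, 324]; [891, -486, 432, 1296, -1215, 1107]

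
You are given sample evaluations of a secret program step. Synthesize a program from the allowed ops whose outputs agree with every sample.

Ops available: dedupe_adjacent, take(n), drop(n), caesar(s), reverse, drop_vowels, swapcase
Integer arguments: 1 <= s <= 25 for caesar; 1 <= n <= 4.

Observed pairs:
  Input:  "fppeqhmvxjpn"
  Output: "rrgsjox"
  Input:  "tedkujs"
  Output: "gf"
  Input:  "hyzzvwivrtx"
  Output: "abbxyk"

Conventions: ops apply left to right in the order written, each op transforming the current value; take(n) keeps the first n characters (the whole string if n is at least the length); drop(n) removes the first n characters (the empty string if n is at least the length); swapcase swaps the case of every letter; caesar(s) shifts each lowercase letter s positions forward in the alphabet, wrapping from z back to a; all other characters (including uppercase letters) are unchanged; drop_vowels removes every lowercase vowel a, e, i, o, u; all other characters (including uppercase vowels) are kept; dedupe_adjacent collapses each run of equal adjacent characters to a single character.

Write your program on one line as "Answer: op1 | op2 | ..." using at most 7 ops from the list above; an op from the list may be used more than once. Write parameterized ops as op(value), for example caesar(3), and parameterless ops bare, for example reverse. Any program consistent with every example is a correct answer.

reverse | drop(4) | reverse | caesar(16) | caesar(12) | drop(1)

Check, running the answer program on each example:
  "fppeqhmvxjpn" -> "npjxvmhqeppf" -> "vmhqeppf" -> "fppeqhmv" -> "vffugxcl" -> "hrrgsjox" -> "rrgsjox"
  "tedkujs" -> "sjukdet" -> "det" -> "ted" -> "jut" -> "vgf" -> "gf"
  "hyzzvwivrtx" -> "xtrviwvzzyh" -> "iwvzzyh" -> "hyzzvwi" -> "xopplmy" -> "jabbxyk" -> "abbxyk"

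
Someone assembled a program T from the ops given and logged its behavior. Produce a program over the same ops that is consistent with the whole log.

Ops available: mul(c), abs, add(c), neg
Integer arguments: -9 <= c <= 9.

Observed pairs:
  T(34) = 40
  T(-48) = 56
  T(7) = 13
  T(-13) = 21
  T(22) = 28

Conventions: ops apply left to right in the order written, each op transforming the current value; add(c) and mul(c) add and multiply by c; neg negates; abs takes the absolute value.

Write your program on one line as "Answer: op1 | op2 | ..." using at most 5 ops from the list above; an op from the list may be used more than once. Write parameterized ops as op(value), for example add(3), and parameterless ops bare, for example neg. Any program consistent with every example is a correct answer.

add(-1) | abs | add(3) | add(4)

Check, running the answer program on each example:
  34 -> 33 -> 33 -> 36 -> 40
  -48 -> -49 -> 49 -> 52 -> 56
  7 -> 6 -> 6 -> 9 -> 13
  -13 -> -14 -> 14 -> 17 -> 21
  22 -> 21 -> 21 -> 24 -> 28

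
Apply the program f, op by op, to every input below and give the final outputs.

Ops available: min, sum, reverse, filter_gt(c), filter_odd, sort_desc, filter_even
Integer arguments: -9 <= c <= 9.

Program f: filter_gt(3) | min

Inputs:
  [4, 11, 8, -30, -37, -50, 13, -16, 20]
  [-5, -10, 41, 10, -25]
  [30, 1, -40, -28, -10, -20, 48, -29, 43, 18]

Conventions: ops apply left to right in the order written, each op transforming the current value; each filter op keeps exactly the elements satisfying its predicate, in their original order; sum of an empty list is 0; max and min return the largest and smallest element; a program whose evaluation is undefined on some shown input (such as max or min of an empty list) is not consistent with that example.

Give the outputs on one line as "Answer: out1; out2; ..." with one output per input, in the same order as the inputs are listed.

Execution, op by op:
  [4, 11, 8, -30, -37, -50, 13, -16, 20] -> [4, 11, 8, 13, 20] -> 4
  [-5, -10, 41, 10, -25] -> [41, 10] -> 10
  [30, 1, -40, -28, -10, -20, 48, -29, 43, 18] -> [30, 48, 43, 18] -> 18

4; 10; 18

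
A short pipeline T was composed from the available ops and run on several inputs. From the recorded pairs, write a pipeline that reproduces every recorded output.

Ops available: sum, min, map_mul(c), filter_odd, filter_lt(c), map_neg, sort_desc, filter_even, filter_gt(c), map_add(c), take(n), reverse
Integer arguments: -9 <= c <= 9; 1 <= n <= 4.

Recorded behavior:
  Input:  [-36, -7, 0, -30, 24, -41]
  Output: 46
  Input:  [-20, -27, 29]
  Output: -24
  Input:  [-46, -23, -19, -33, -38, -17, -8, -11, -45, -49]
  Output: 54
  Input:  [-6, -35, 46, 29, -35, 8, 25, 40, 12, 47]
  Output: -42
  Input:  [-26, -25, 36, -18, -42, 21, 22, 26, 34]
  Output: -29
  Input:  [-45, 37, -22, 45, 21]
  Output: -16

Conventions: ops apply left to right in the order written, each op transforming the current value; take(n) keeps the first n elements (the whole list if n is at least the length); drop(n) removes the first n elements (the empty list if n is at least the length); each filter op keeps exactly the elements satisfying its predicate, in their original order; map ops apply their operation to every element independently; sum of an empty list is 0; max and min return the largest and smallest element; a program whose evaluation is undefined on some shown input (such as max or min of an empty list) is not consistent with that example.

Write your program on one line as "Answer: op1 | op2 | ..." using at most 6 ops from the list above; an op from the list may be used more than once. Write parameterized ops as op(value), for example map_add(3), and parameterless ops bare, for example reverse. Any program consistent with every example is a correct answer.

reverse | take(2) | map_add(-5) | map_mul(-1) | take(1) | sum

Check, running the answer program on each example:
  [-36, -7, 0, -30, 24, -41] -> [-41, 24, -30, 0, -7, -36] -> [-41, 24] -> [-46, 19] -> [46, -19] -> [46] -> 46
  [-20, -27, 29] -> [29, -27, -20] -> [29, -27] -> [24, -32] -> [-24, 32] -> [-24] -> -24
  [-46, -23, -19, -33, -38, -17, -8, -11, -45, -49] -> [-49, -45, -11, -8, -17, -38, -33, -19, -23, -46] -> [-49, -45] -> [-54, -50] -> [54, 50] -> [54] -> 54
  [-6, -35, 46, 29, -35, 8, 25, 40, 12, 47] -> [47, 12, 40, 25, 8, -35, 29, 46, -35, -6] -> [47, 12] -> [42, 7] -> [-42, -7] -> [-42] -> -42
  [-26, -25, 36, -18, -42, 21, 22, 26, 34] -> [34, 26, 22, 21, -42, -18, 36, -25, -26] -> [34, 26] -> [29, 21] -> [-29, -21] -> [-29] -> -29
  [-45, 37, -22, 45, 21] -> [21, 45, -22, 37, -45] -> [21, 45] -> [16, 40] -> [-16, -40] -> [-16] -> -16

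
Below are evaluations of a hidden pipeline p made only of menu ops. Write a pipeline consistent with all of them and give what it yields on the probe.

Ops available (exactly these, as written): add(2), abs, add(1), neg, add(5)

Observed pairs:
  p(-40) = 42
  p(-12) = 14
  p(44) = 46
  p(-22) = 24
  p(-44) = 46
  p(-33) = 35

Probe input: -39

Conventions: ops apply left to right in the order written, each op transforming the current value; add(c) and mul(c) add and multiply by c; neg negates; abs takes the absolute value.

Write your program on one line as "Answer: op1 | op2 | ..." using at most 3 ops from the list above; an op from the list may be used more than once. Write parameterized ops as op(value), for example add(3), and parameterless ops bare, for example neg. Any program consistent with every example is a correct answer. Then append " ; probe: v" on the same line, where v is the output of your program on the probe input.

abs | add(2) ; probe: 41

Check, running the answer program on each example:
  -40 -> 40 -> 42
  -12 -> 12 -> 14
  44 -> 44 -> 46
  -22 -> 22 -> 24
  -44 -> 44 -> 46
  -33 -> 33 -> 35
  probe: -39 -> 39 -> 41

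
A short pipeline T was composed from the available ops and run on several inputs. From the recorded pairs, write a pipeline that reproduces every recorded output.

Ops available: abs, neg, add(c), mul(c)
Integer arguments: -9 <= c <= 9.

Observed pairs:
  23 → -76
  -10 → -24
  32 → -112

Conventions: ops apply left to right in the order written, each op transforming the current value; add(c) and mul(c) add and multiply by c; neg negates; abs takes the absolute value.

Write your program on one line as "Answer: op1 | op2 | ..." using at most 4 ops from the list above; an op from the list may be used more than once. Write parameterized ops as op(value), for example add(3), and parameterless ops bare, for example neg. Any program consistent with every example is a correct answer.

abs | add(-4) | mul(-4)

Check, running the answer program on each example:
  23 -> 23 -> 19 -> -76
  -10 -> 10 -> 6 -> -24
  32 -> 32 -> 28 -> -112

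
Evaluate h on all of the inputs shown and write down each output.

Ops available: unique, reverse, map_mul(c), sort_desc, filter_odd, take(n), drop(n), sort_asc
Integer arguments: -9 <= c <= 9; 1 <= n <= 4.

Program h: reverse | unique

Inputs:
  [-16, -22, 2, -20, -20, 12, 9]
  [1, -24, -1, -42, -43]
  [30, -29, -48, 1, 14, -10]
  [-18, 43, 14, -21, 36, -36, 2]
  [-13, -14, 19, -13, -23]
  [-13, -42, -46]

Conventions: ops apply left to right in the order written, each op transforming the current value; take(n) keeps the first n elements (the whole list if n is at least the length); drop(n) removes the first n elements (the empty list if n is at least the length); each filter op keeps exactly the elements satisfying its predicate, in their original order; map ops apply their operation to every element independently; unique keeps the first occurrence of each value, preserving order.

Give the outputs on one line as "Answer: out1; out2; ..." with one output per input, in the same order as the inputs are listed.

[9, 12, -20, 2, -22, -16]; [-43, -42, -1, -24, 1]; [-10, 14, 1, -48, -29, 30]; [2, -36, 36, -21, 14, 43, -18]; [-23, -13, 19, -14]; [-46, -42, -13]

Execution, op by op:
  [-16, -22, 2, -20, -20, 12, 9] -> [9, 12, -20, -20, 2, -22, -16] -> [9, 12, -20, 2, -22, -16]
  [1, -24, -1, -42, -43] -> [-43, -42, -1, -24, 1] -> [-43, -42, -1, -24, 1]
  [30, -29, -48, 1, 14, -10] -> [-10, 14, 1, -48, -29, 30] -> [-10, 14, 1, -48, -29, 30]
  [-18, 43, 14, -21, 36, -36, 2] -> [2, -36, 36, -21, 14, 43, -18] -> [2, -36, 36, -21, 14, 43, -18]
  [-13, -14, 19, -13, -23] -> [-23, -13, 19, -14, -13] -> [-23, -13, 19, -14]
  [-13, -42, -46] -> [-46, -42, -13] -> [-46, -42, -13]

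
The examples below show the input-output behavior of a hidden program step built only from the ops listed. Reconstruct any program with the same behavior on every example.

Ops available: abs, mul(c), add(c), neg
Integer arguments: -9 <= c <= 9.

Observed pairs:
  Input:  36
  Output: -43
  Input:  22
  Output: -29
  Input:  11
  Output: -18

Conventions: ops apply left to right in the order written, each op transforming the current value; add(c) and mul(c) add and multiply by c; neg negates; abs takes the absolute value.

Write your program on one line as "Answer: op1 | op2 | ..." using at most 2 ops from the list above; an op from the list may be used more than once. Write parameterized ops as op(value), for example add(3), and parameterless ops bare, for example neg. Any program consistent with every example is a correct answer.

neg | add(-7)

Check, running the answer program on each example:
  36 -> -36 -> -43
  22 -> -22 -> -29
  11 -> -11 -> -18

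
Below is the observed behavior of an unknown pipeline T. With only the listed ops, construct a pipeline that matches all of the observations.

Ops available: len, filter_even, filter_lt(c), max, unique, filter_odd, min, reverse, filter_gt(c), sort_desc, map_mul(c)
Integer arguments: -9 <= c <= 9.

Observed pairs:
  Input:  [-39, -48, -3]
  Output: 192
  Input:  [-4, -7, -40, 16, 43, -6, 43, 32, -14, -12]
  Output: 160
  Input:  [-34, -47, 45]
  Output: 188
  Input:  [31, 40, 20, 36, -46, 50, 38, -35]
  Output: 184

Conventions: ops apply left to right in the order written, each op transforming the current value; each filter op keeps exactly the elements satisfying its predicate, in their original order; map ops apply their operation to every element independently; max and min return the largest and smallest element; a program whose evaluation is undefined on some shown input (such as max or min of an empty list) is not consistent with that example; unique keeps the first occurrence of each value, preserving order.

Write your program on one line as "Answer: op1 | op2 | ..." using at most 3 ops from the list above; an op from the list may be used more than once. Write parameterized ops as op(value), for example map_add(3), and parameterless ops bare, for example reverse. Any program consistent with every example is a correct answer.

reverse | map_mul(-4) | max

Check, running the answer program on each example:
  [-39, -48, -3] -> [-3, -48, -39] -> [12, 192, 156] -> 192
  [-4, -7, -40, 16, 43, -6, 43, 32, -14, -12] -> [-12, -14, 32, 43, -6, 43, 16, -40, -7, -4] -> [48, 56, -128, -172, 24, -172, -64, 160, 28, 16] -> 160
  [-34, -47, 45] -> [45, -47, -34] -> [-180, 188, 136] -> 188
  [31, 40, 20, 36, -46, 50, 38, -35] -> [-35, 38, 50, -46, 36, 20, 40, 31] -> [140, -152, -200, 184, -144, -80, -160, -124] -> 184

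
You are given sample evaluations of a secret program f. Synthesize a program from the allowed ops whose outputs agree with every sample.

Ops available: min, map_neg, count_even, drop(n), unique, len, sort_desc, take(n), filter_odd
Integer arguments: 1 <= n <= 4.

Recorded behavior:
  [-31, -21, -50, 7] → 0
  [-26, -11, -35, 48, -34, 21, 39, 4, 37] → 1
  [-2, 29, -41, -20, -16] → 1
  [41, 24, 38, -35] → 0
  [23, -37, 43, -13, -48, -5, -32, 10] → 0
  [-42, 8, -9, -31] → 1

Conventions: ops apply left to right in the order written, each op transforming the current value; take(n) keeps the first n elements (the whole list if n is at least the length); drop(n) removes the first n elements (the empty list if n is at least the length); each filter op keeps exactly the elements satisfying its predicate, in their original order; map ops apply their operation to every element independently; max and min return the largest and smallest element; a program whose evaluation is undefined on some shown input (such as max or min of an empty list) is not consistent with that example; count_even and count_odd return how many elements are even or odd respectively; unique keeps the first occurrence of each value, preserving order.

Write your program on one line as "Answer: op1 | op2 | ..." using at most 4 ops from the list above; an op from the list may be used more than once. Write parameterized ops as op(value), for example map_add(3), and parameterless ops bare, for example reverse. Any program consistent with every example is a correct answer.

take(2) | take(1) | count_even

Check, running the answer program on each example:
  [-31, -21, -50, 7] -> [-31, -21] -> [-31] -> 0
  [-26, -11, -35, 48, -34, 21, 39, 4, 37] -> [-26, -11] -> [-26] -> 1
  [-2, 29, -41, -20, -16] -> [-2, 29] -> [-2] -> 1
  [41, 24, 38, -35] -> [41, 24] -> [41] -> 0
  [23, -37, 43, -13, -48, -5, -32, 10] -> [23, -37] -> [23] -> 0
  [-42, 8, -9, -31] -> [-42, 8] -> [-42] -> 1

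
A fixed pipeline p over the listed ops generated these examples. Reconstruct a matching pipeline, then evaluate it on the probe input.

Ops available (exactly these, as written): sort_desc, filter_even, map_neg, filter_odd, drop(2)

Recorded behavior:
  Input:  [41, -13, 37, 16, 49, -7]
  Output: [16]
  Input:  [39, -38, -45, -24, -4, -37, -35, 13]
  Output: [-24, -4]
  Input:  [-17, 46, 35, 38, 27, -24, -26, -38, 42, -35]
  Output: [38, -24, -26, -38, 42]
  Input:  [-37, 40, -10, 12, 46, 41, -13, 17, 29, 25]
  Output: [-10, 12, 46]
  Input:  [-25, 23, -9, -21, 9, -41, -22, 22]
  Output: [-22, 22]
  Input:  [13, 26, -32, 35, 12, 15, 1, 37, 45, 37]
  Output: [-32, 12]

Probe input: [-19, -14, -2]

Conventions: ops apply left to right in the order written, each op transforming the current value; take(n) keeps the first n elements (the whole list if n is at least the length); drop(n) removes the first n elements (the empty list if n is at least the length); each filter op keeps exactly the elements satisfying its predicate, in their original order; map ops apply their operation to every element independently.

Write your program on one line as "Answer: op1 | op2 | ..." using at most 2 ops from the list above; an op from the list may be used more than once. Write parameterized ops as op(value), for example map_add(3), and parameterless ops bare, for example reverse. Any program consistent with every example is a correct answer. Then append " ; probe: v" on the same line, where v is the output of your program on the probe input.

drop(2) | filter_even ; probe: [-2]

Check, running the answer program on each example:
  [41, -13, 37, 16, 49, -7] -> [37, 16, 49, -7] -> [16]
  [39, -38, -45, -24, -4, -37, -35, 13] -> [-45, -24, -4, -37, -35, 13] -> [-24, -4]
  [-17, 46, 35, 38, 27, -24, -26, -38, 42, -35] -> [35, 38, 27, -24, -26, -38, 42, -35] -> [38, -24, -26, -38, 42]
  [-37, 40, -10, 12, 46, 41, -13, 17, 29, 25] -> [-10, 12, 46, 41, -13, 17, 29, 25] -> [-10, 12, 46]
  [-25, 23, -9, -21, 9, -41, -22, 22] -> [-9, -21, 9, -41, -22, 22] -> [-22, 22]
  [13, 26, -32, 35, 12, 15, 1, 37, 45, 37] -> [-32, 35, 12, 15, 1, 37, 45, 37] -> [-32, 12]
  probe: [-19, -14, -2] -> [-2] -> [-2]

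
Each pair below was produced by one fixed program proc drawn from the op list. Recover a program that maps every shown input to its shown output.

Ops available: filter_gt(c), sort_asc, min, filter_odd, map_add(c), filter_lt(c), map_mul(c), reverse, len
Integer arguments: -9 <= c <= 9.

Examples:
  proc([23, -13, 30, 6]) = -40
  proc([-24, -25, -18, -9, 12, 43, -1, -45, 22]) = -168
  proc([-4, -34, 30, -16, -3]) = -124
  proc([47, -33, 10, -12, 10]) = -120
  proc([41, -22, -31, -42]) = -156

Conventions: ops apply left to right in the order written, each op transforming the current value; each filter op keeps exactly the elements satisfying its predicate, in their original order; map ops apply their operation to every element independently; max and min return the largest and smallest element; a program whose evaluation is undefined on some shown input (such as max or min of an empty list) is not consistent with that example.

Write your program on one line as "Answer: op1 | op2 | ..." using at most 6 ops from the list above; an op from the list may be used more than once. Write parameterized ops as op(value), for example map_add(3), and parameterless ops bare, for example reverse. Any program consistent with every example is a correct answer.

reverse | sort_asc | filter_lt(2) | map_add(3) | map_mul(4) | min

Check, running the answer program on each example:
  [23, -13, 30, 6] -> [6, 30, -13, 23] -> [-13, 6, 23, 30] -> [-13] -> [-10] -> [-40] -> -40
  [-24, -25, -18, -9, 12, 43, -1, -45, 22] -> [22, -45, -1, 43, 12, -9, -18, -25, -24] -> [-45, -25, -24, -18, -9, -1, 12, 22, 43] -> [-45, -25, -24, -18, -9, -1] -> [-42, -22, -21, -15, -6, 2] -> [-168, -88, -84, -60, -24, 8] -> -168
  [-4, -34, 30, -16, -3] -> [-3, -16, 30, -34, -4] -> [-34, -16, -4, -3, 30] -> [-34, -16, -4, -3] -> [-31, -13, -1, 0] -> [-124, -52, -4, 0] -> -124
  [47, -33, 10, -12, 10] -> [10, -12, 10, -33, 47] -> [-33, -12, 10, 10, 47] -> [-33, -12] -> [-30, -9] -> [-120, -36] -> -120
  [41, -22, -31, -42] -> [-42, -31, -22, 41] -> [-42, -31, -22, 41] -> [-42, -31, -22] -> [-39, -28, -19] -> [-156, -112, -76] -> -156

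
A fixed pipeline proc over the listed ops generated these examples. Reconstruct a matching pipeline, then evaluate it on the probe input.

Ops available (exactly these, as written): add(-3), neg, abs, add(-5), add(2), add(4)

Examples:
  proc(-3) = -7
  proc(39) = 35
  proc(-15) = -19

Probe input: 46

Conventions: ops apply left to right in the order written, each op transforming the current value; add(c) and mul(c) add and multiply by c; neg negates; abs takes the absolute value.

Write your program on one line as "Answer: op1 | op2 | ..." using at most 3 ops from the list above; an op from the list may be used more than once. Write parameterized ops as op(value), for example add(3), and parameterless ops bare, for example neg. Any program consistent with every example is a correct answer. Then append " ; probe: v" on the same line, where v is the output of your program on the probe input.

neg | add(4) | neg ; probe: 42

Check, running the answer program on each example:
  -3 -> 3 -> 7 -> -7
  39 -> -39 -> -35 -> 35
  -15 -> 15 -> 19 -> -19
  probe: 46 -> -46 -> -42 -> 42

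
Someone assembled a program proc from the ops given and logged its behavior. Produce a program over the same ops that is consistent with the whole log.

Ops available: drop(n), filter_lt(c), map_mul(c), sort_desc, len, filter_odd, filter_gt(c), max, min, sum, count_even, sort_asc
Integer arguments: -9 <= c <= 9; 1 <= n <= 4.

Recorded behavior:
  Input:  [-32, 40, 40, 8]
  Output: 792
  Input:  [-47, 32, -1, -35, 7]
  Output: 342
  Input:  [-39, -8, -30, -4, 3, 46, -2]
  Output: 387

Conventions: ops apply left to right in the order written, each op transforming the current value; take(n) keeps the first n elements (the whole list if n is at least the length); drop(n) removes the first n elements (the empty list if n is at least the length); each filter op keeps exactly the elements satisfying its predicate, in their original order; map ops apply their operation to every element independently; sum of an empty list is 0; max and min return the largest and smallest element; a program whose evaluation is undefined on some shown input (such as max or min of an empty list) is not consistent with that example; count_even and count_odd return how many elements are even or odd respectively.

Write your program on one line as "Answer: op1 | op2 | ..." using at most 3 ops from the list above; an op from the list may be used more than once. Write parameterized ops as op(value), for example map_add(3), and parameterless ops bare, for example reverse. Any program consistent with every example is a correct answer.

filter_gt(-7) | map_mul(9) | sum

Check, running the answer program on each example:
  [-32, 40, 40, 8] -> [40, 40, 8] -> [360, 360, 72] -> 792
  [-47, 32, -1, -35, 7] -> [32, -1, 7] -> [288, -9, 63] -> 342
  [-39, -8, -30, -4, 3, 46, -2] -> [-4, 3, 46, -2] -> [-36, 27, 414, -18] -> 387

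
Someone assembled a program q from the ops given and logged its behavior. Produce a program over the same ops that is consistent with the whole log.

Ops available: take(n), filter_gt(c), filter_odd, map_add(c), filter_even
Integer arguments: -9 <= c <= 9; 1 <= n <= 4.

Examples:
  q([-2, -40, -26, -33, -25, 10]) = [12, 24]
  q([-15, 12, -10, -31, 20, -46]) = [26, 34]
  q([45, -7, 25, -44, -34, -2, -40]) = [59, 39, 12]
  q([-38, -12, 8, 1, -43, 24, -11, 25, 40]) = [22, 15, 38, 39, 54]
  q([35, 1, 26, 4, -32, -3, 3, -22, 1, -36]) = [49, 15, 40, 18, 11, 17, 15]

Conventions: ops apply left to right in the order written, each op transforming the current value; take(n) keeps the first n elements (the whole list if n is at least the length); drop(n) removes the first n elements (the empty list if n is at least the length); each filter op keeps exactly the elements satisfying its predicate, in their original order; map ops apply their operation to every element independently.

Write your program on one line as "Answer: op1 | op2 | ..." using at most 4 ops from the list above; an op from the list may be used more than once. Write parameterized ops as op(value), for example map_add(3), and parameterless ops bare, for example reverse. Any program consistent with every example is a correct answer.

filter_gt(-6) | map_add(8) | map_add(6)

Check, running the answer program on each example:
  [-2, -40, -26, -33, -25, 10] -> [-2, 10] -> [6, 18] -> [12, 24]
  [-15, 12, -10, -31, 20, -46] -> [12, 20] -> [20, 28] -> [26, 34]
  [45, -7, 25, -44, -34, -2, -40] -> [45, 25, -2] -> [53, 33, 6] -> [59, 39, 12]
  [-38, -12, 8, 1, -43, 24, -11, 25, 40] -> [8, 1, 24, 25, 40] -> [16, 9, 32, 33, 48] -> [22, 15, 38, 39, 54]
  [35, 1, 26, 4, -32, -3, 3, -22, 1, -36] -> [35, 1, 26, 4, -3, 3, 1] -> [43, 9, 34, 12, 5, 11, 9] -> [49, 15, 40, 18, 11, 17, 15]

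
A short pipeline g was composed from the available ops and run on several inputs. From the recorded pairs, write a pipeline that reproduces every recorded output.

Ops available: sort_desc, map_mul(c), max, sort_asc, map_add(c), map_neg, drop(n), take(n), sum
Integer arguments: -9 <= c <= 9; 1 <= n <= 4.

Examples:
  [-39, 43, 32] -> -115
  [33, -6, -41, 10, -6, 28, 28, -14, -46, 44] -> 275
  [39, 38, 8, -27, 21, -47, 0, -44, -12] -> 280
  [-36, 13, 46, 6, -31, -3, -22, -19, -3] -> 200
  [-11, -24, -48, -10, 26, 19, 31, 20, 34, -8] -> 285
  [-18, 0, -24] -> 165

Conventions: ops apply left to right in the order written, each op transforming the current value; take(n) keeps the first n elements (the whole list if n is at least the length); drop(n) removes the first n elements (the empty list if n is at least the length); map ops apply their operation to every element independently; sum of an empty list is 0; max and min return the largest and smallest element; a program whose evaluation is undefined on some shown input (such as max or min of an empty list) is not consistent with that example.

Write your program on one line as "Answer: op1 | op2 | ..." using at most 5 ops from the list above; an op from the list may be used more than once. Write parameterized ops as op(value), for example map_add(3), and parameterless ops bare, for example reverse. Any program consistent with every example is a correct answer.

map_neg | map_add(9) | map_mul(5) | drop(1) | max

Check, running the answer program on each example:
  [-39, 43, 32] -> [39, -43, -32] -> [48, -34, -23] -> [240, -170, -115] -> [-170, -115] -> -115
  [33, -6, -41, 10, -6, 28, 28, -14, -46, 44] -> [-33, 6, 41, -10, 6, -28, -28, 14, 46, -44] -> [-24, 15, 50, -1, 15, -19, -19, 23, 55, -35] -> [-120, 75, 250, -5, 75, -95, -95, 115, 275, -175] -> [75, 250, -5, 75, -95, -95, 115, 275, -175] -> 275
  [39, 38, 8, -27, 21, -47, 0, -44, -12] -> [-39, -38, -8, 27, -21, 47, 0, 44, 12] -> [-30, -29, 1, 36, -12, 56, 9, 53, 21] -> [-150, -145, 5, 180, -60, 280, 45, 265, 105] -> [-145, 5, 180, -60, 280, 45, 265, 105] -> 280
  [-36, 13, 46, 6, -31, -3, -22, -19, -3] -> [36, -13, -46, -6, 31, 3, 22, 19, 3] -> [45, -4, -37, 3, 40, 12, 31, 28, 12] -> [225, -20, -185, 15, 200, 60, 155, 140, 60] -> [-20, -185, 15, 200, 60, 155, 140, 60] -> 200
  [-11, -24, -48, -10, 26, 19, 31, 20, 34, -8] -> [11, 24, 48, 10, -26, -19, -31, -20, -34, 8] -> [20, 33, 57, 19, -17, -10, -22, -11, -25, 17] -> [100, 165, 285, 95, -85, -50, -110, -55, -125, 85] -> [165, 285, 95, -85, -50, -110, -55, -125, 85] -> 285
  [-18, 0, -24] -> [18, 0, 24] -> [27, 9, 33] -> [135, 45, 165] -> [45, 165] -> 165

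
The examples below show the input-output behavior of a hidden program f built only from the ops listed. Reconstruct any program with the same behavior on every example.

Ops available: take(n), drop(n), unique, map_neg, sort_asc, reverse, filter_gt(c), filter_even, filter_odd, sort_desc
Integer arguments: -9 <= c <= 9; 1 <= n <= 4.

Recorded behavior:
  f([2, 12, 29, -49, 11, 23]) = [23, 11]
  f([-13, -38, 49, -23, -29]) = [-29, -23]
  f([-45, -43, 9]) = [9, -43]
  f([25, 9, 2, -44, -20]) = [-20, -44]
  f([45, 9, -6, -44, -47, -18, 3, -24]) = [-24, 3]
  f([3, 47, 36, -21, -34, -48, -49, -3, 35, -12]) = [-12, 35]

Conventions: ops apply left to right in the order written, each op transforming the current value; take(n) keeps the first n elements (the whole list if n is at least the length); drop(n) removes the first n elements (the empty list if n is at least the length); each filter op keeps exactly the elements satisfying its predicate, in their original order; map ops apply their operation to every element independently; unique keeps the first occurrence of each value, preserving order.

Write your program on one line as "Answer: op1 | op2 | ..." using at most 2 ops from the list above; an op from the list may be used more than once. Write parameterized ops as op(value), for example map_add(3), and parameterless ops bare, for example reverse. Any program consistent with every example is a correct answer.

reverse | take(2)

Check, running the answer program on each example:
  [2, 12, 29, -49, 11, 23] -> [23, 11, -49, 29, 12, 2] -> [23, 11]
  [-13, -38, 49, -23, -29] -> [-29, -23, 49, -38, -13] -> [-29, -23]
  [-45, -43, 9] -> [9, -43, -45] -> [9, -43]
  [25, 9, 2, -44, -20] -> [-20, -44, 2, 9, 25] -> [-20, -44]
  [45, 9, -6, -44, -47, -18, 3, -24] -> [-24, 3, -18, -47, -44, -6, 9, 45] -> [-24, 3]
  [3, 47, 36, -21, -34, -48, -49, -3, 35, -12] -> [-12, 35, -3, -49, -48, -34, -21, 36, 47, 3] -> [-12, 35]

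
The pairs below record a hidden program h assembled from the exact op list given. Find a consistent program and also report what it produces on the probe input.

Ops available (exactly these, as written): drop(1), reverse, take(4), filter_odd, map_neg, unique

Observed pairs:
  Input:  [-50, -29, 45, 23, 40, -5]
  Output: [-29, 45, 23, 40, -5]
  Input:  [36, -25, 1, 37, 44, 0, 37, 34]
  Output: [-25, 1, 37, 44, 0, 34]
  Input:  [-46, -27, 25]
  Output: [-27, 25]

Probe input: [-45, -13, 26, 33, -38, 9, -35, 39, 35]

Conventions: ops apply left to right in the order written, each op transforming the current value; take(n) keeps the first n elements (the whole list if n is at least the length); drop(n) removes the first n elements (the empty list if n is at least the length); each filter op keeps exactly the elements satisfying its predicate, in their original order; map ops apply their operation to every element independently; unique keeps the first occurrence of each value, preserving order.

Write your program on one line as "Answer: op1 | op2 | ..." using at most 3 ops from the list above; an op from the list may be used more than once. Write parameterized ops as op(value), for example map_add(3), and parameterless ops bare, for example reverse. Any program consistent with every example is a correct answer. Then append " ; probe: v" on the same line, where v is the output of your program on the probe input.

drop(1) | unique ; probe: [-13, 26, 33, -38, 9, -35, 39, 35]

Check, running the answer program on each example:
  [-50, -29, 45, 23, 40, -5] -> [-29, 45, 23, 40, -5] -> [-29, 45, 23, 40, -5]
  [36, -25, 1, 37, 44, 0, 37, 34] -> [-25, 1, 37, 44, 0, 37, 34] -> [-25, 1, 37, 44, 0, 34]
  [-46, -27, 25] -> [-27, 25] -> [-27, 25]
  probe: [-45, -13, 26, 33, -38, 9, -35, 39, 35] -> [-13, 26, 33, -38, 9, -35, 39, 35] -> [-13, 26, 33, -38, 9, -35, 39, 35]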